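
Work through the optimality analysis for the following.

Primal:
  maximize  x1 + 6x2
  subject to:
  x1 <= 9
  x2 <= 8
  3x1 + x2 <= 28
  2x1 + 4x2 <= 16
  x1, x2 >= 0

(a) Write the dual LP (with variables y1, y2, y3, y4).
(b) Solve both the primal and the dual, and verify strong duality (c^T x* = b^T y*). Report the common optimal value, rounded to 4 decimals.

The standard primal-dual pair for 'max c^T x s.t. A x <= b, x >= 0' is:
  Dual:  min b^T y  s.t.  A^T y >= c,  y >= 0.

So the dual LP is:
  minimize  9y1 + 8y2 + 28y3 + 16y4
  subject to:
    y1 + 3y3 + 2y4 >= 1
    y2 + y3 + 4y4 >= 6
    y1, y2, y3, y4 >= 0

Solving the primal: x* = (0, 4).
  primal value c^T x* = 24.
Solving the dual: y* = (0, 0, 0, 1.5).
  dual value b^T y* = 24.
Strong duality: c^T x* = b^T y*. Confirmed.

24


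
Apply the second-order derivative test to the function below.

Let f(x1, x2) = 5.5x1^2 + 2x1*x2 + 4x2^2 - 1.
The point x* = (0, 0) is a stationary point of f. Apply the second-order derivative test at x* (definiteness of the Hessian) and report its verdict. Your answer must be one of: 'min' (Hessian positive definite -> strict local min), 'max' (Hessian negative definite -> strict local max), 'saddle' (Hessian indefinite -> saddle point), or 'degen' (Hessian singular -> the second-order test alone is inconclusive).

Compute the Hessian H = grad^2 f:
  H = [[11, 2], [2, 8]]
Verify stationarity: grad f(x*) = H x* + g = (0, 0).
Eigenvalues of H: 7, 12.
Both eigenvalues > 0, so H is positive definite -> x* is a strict local min.

min


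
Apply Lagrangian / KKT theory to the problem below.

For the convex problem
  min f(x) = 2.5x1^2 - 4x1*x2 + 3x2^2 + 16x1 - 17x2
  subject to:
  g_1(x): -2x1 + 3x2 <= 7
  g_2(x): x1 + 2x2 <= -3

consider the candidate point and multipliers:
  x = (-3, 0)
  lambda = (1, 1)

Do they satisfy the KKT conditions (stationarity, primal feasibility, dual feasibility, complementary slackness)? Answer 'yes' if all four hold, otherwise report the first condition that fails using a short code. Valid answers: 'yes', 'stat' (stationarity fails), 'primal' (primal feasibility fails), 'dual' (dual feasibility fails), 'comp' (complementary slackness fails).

Gradient of f: grad f(x) = Q x + c = (1, -5)
Constraint values g_i(x) = a_i^T x - b_i:
  g_1((-3, 0)) = -1
  g_2((-3, 0)) = 0
Stationarity residual: grad f(x) + sum_i lambda_i a_i = (0, 0)
  -> stationarity OK
Primal feasibility (all g_i <= 0): OK
Dual feasibility (all lambda_i >= 0): OK
Complementary slackness (lambda_i * g_i(x) = 0 for all i): FAILS

Verdict: the first failing condition is complementary_slackness -> comp.

comp


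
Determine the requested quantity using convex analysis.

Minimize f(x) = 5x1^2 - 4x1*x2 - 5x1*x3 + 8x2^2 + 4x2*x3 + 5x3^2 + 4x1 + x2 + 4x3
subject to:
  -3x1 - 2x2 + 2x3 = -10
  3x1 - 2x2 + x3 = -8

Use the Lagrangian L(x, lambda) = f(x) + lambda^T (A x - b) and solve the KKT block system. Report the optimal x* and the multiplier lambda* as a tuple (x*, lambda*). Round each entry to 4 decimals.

Form the Lagrangian:
  L(x, lambda) = (1/2) x^T Q x + c^T x + lambda^T (A x - b)
Stationarity (grad_x L = 0): Q x + c + A^T lambda = 0.
Primal feasibility: A x = b.

This gives the KKT block system:
  [ Q   A^T ] [ x     ]   [-c ]
  [ A    0  ] [ lambda ] = [ b ]

Solving the linear system:
  x*      = (-0.1996, 2.1017, -3.1978)
  lambda* = (7.2561, 4.0608)
  f(x*)   = 46.7799

x* = (-0.1996, 2.1017, -3.1978), lambda* = (7.2561, 4.0608)


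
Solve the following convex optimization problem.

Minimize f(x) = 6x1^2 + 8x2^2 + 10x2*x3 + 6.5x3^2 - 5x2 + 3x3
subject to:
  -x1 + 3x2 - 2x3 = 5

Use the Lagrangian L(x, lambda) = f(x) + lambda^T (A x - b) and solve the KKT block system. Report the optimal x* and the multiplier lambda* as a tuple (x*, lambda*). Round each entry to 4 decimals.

Form the Lagrangian:
  L(x, lambda) = (1/2) x^T Q x + c^T x + lambda^T (A x - b)
Stationarity (grad_x L = 0): Q x + c + A^T lambda = 0.
Primal feasibility: A x = b.

This gives the KKT block system:
  [ Q   A^T ] [ x     ]   [-c ]
  [ A    0  ] [ lambda ] = [ b ]

Solving the linear system:
  x*      = (-0.0159, 0.9836, -1.0167)
  lambda* = (-0.1903)
  f(x*)   = -3.5082

x* = (-0.0159, 0.9836, -1.0167), lambda* = (-0.1903)


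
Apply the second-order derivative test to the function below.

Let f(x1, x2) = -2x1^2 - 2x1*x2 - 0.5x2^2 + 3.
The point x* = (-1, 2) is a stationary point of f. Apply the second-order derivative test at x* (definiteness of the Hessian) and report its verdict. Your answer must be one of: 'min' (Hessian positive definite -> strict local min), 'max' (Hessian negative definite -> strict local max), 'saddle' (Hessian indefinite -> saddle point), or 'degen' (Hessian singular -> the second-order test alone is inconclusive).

Compute the Hessian H = grad^2 f:
  H = [[-4, -2], [-2, -1]]
Verify stationarity: grad f(x*) = H x* + g = (0, 0).
Eigenvalues of H: -5, 0.
H has a zero eigenvalue (singular; negative semidefinite but not definite), so H is neither positive definite, negative definite, nor indefinite. The second-order test alone is inconclusive -> degen.
(Indeed, f is constant along the null direction of H through x*, so x* is not a strict local extremum.)

degen


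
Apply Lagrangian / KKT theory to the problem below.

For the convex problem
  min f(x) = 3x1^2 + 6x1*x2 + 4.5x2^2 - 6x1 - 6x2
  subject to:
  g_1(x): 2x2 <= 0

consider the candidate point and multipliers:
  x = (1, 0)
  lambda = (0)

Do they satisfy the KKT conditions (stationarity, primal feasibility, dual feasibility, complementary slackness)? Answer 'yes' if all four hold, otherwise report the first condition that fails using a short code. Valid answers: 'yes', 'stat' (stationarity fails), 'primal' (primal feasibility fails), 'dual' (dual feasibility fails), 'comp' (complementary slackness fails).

Gradient of f: grad f(x) = Q x + c = (0, 0)
Constraint values g_i(x) = a_i^T x - b_i:
  g_1((1, 0)) = 0
Stationarity residual: grad f(x) + sum_i lambda_i a_i = (0, 0)
  -> stationarity OK
Primal feasibility (all g_i <= 0): OK
Dual feasibility (all lambda_i >= 0): OK
Complementary slackness (lambda_i * g_i(x) = 0 for all i): OK

Verdict: yes, KKT holds.

yes


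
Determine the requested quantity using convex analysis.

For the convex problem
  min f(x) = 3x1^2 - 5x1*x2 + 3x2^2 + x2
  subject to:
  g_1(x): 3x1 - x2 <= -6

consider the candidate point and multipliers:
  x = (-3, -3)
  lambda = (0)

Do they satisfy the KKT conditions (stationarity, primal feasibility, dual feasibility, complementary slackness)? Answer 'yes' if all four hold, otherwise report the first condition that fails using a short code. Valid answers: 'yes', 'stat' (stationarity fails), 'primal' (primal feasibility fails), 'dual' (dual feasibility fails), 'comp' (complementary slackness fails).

Gradient of f: grad f(x) = Q x + c = (-3, -2)
Constraint values g_i(x) = a_i^T x - b_i:
  g_1((-3, -3)) = 0
Stationarity residual: grad f(x) + sum_i lambda_i a_i = (-3, -2)
  -> stationarity FAILS
Primal feasibility (all g_i <= 0): OK
Dual feasibility (all lambda_i >= 0): OK
Complementary slackness (lambda_i * g_i(x) = 0 for all i): OK

Verdict: the first failing condition is stationarity -> stat.

stat


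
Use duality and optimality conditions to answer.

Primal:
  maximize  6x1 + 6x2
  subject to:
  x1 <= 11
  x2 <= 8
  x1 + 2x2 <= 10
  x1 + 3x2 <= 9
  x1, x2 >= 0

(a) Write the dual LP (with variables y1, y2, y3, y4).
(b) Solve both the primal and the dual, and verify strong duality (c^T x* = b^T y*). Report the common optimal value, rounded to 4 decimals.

The standard primal-dual pair for 'max c^T x s.t. A x <= b, x >= 0' is:
  Dual:  min b^T y  s.t.  A^T y >= c,  y >= 0.

So the dual LP is:
  minimize  11y1 + 8y2 + 10y3 + 9y4
  subject to:
    y1 + y3 + y4 >= 6
    y2 + 2y3 + 3y4 >= 6
    y1, y2, y3, y4 >= 0

Solving the primal: x* = (9, 0).
  primal value c^T x* = 54.
Solving the dual: y* = (0, 0, 0, 6).
  dual value b^T y* = 54.
Strong duality: c^T x* = b^T y*. Confirmed.

54


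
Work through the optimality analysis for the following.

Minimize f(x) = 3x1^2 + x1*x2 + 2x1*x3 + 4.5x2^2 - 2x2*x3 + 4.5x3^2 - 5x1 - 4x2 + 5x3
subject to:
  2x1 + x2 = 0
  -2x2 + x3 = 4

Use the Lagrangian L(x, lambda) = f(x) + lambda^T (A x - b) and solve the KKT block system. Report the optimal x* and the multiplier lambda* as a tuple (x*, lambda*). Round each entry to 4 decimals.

Form the Lagrangian:
  L(x, lambda) = (1/2) x^T Q x + c^T x + lambda^T (A x - b)
Stationarity (grad_x L = 0): Q x + c + A^T lambda = 0.
Primal feasibility: A x = b.

This gives the KKT block system:
  [ Q   A^T ] [ x     ]   [-c ]
  [ A    0  ] [ lambda ] = [ b ]

Solving the linear system:
  x*      = (1.0224, -2.0448, -0.0896)
  lambda* = (0.5448, -10.3284)
  f(x*)   = 21.9664

x* = (1.0224, -2.0448, -0.0896), lambda* = (0.5448, -10.3284)


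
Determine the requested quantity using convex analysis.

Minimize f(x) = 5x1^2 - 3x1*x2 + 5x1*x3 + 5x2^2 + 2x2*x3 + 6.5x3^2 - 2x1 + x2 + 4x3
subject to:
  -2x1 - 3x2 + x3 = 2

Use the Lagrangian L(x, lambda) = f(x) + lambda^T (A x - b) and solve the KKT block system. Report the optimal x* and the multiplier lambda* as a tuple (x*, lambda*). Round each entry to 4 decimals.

Form the Lagrangian:
  L(x, lambda) = (1/2) x^T Q x + c^T x + lambda^T (A x - b)
Stationarity (grad_x L = 0): Q x + c + A^T lambda = 0.
Primal feasibility: A x = b.

This gives the KKT block system:
  [ Q   A^T ] [ x     ]   [-c ]
  [ A    0  ] [ lambda ] = [ b ]

Solving the linear system:
  x*      = (-0.2037, -0.5457, -0.0445)
  lambda* = (-1.3115)
  f(x*)   = 1.1534

x* = (-0.2037, -0.5457, -0.0445), lambda* = (-1.3115)


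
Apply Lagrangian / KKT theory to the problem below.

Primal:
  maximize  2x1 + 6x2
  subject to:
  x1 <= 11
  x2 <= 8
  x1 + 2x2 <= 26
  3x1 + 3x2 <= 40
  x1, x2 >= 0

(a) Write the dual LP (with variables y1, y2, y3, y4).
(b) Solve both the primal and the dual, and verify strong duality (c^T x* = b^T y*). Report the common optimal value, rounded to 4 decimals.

The standard primal-dual pair for 'max c^T x s.t. A x <= b, x >= 0' is:
  Dual:  min b^T y  s.t.  A^T y >= c,  y >= 0.

So the dual LP is:
  minimize  11y1 + 8y2 + 26y3 + 40y4
  subject to:
    y1 + y3 + 3y4 >= 2
    y2 + 2y3 + 3y4 >= 6
    y1, y2, y3, y4 >= 0

Solving the primal: x* = (5.3333, 8).
  primal value c^T x* = 58.6667.
Solving the dual: y* = (0, 4, 0, 0.6667).
  dual value b^T y* = 58.6667.
Strong duality: c^T x* = b^T y*. Confirmed.

58.6667


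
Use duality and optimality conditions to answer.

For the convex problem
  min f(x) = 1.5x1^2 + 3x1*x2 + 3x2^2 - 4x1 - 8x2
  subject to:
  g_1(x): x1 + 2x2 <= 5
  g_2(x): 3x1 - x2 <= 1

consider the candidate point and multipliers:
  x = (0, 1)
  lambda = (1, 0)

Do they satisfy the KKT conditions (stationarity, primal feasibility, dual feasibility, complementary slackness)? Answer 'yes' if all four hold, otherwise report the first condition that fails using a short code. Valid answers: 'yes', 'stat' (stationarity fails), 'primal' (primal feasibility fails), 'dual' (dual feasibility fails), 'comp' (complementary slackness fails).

Gradient of f: grad f(x) = Q x + c = (-1, -2)
Constraint values g_i(x) = a_i^T x - b_i:
  g_1((0, 1)) = -3
  g_2((0, 1)) = -2
Stationarity residual: grad f(x) + sum_i lambda_i a_i = (0, 0)
  -> stationarity OK
Primal feasibility (all g_i <= 0): OK
Dual feasibility (all lambda_i >= 0): OK
Complementary slackness (lambda_i * g_i(x) = 0 for all i): FAILS

Verdict: the first failing condition is complementary_slackness -> comp.

comp


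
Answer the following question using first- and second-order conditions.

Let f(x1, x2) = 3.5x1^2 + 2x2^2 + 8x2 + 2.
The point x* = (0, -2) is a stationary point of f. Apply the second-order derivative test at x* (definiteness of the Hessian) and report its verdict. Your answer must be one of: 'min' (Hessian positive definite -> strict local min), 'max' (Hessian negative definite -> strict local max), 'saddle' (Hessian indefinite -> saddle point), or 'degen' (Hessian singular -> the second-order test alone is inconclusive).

Compute the Hessian H = grad^2 f:
  H = [[7, 0], [0, 4]]
Verify stationarity: grad f(x*) = H x* + g = (0, 0).
Eigenvalues of H: 4, 7.
Both eigenvalues > 0, so H is positive definite -> x* is a strict local min.

min


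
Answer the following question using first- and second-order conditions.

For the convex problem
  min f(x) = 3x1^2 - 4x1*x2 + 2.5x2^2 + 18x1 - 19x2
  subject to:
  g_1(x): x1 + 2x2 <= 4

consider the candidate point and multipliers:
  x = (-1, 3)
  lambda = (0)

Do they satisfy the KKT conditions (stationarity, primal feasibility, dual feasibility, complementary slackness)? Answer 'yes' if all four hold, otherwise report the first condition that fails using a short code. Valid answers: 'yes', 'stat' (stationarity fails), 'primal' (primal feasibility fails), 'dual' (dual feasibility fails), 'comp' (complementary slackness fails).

Gradient of f: grad f(x) = Q x + c = (0, 0)
Constraint values g_i(x) = a_i^T x - b_i:
  g_1((-1, 3)) = 1
Stationarity residual: grad f(x) + sum_i lambda_i a_i = (0, 0)
  -> stationarity OK
Primal feasibility (all g_i <= 0): FAILS
Dual feasibility (all lambda_i >= 0): OK
Complementary slackness (lambda_i * g_i(x) = 0 for all i): OK

Verdict: the first failing condition is primal_feasibility -> primal.

primal


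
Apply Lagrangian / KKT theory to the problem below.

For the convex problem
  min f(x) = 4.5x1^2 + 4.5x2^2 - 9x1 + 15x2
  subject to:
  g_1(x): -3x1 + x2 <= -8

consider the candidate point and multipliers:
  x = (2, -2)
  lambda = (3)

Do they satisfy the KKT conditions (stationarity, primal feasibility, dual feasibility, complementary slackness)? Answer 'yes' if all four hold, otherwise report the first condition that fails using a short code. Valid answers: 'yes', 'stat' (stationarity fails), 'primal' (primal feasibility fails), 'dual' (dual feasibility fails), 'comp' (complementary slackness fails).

Gradient of f: grad f(x) = Q x + c = (9, -3)
Constraint values g_i(x) = a_i^T x - b_i:
  g_1((2, -2)) = 0
Stationarity residual: grad f(x) + sum_i lambda_i a_i = (0, 0)
  -> stationarity OK
Primal feasibility (all g_i <= 0): OK
Dual feasibility (all lambda_i >= 0): OK
Complementary slackness (lambda_i * g_i(x) = 0 for all i): OK

Verdict: yes, KKT holds.

yes


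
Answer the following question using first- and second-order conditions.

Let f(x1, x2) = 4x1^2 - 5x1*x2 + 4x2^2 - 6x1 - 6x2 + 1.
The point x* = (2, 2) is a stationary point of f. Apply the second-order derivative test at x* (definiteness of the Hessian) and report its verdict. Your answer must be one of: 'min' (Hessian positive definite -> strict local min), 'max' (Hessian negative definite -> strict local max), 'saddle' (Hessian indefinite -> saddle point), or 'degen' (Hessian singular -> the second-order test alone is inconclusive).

Compute the Hessian H = grad^2 f:
  H = [[8, -5], [-5, 8]]
Verify stationarity: grad f(x*) = H x* + g = (0, 0).
Eigenvalues of H: 3, 13.
Both eigenvalues > 0, so H is positive definite -> x* is a strict local min.

min


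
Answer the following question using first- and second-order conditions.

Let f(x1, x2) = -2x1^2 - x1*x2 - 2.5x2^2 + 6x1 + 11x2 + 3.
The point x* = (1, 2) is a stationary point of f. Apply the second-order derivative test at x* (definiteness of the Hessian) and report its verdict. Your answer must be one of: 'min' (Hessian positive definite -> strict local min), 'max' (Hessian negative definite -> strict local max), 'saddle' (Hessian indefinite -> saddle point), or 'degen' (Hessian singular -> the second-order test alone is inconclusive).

Compute the Hessian H = grad^2 f:
  H = [[-4, -1], [-1, -5]]
Verify stationarity: grad f(x*) = H x* + g = (0, 0).
Eigenvalues of H: -5.618, -3.382.
Both eigenvalues < 0, so H is negative definite -> x* is a strict local max.

max


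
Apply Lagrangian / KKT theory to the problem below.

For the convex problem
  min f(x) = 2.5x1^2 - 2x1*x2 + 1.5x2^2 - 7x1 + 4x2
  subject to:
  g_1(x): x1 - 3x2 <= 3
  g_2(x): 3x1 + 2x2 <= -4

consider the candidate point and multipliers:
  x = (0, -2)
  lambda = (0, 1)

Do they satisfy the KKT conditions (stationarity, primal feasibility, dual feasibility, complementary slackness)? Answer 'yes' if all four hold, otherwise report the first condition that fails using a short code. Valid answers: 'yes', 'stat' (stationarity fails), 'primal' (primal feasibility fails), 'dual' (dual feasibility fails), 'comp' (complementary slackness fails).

Gradient of f: grad f(x) = Q x + c = (-3, -2)
Constraint values g_i(x) = a_i^T x - b_i:
  g_1((0, -2)) = 3
  g_2((0, -2)) = 0
Stationarity residual: grad f(x) + sum_i lambda_i a_i = (0, 0)
  -> stationarity OK
Primal feasibility (all g_i <= 0): FAILS
Dual feasibility (all lambda_i >= 0): OK
Complementary slackness (lambda_i * g_i(x) = 0 for all i): OK

Verdict: the first failing condition is primal_feasibility -> primal.

primal


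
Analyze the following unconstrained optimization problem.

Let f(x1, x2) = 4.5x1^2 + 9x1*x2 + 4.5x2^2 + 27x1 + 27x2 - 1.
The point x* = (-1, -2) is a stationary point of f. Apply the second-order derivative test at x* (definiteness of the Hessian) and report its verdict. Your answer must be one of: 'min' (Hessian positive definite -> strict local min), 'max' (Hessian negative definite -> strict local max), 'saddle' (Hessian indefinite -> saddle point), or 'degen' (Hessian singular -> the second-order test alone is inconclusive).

Compute the Hessian H = grad^2 f:
  H = [[9, 9], [9, 9]]
Verify stationarity: grad f(x*) = H x* + g = (0, 0).
Eigenvalues of H: 0, 18.
H has a zero eigenvalue (singular; positive semidefinite but not definite), so H is neither positive definite, negative definite, nor indefinite. The second-order test alone is inconclusive -> degen.
(Indeed, f is constant along the null direction of H through x*, so x* is not a strict local extremum.)

degen


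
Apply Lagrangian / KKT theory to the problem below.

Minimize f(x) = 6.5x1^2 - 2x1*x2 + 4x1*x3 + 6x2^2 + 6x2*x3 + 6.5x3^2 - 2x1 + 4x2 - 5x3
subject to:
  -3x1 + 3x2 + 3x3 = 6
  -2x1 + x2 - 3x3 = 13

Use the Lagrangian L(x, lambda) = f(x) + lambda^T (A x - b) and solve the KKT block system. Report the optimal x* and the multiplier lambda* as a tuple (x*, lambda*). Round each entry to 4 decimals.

Form the Lagrangian:
  L(x, lambda) = (1/2) x^T Q x + c^T x + lambda^T (A x - b)
Stationarity (grad_x L = 0): Q x + c + A^T lambda = 0.
Primal feasibility: A x = b.

This gives the KKT block system:
  [ Q   A^T ] [ x     ]   [-c ]
  [ A    0  ] [ lambda ] = [ b ]

Solving the linear system:
  x*      = (-1.659, 2.6762, -2.3352)
  lambda* = (-4.1939, -12.8395)
  f(x*)   = 108.8883

x* = (-1.659, 2.6762, -2.3352), lambda* = (-4.1939, -12.8395)


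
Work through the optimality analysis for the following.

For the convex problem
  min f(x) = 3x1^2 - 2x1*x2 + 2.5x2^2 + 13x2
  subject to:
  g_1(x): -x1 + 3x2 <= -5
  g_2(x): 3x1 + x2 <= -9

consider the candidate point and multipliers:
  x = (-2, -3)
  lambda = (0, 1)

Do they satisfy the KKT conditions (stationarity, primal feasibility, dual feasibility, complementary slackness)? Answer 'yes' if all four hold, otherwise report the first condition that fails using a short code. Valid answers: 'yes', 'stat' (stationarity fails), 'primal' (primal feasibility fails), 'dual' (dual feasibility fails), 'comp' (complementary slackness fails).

Gradient of f: grad f(x) = Q x + c = (-6, 2)
Constraint values g_i(x) = a_i^T x - b_i:
  g_1((-2, -3)) = -2
  g_2((-2, -3)) = 0
Stationarity residual: grad f(x) + sum_i lambda_i a_i = (-3, 3)
  -> stationarity FAILS
Primal feasibility (all g_i <= 0): OK
Dual feasibility (all lambda_i >= 0): OK
Complementary slackness (lambda_i * g_i(x) = 0 for all i): OK

Verdict: the first failing condition is stationarity -> stat.

stat


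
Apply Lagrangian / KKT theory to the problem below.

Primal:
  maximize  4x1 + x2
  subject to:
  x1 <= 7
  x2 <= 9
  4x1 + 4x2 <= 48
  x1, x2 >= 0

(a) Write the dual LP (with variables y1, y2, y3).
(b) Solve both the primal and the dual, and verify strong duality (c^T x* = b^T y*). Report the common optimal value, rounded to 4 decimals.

The standard primal-dual pair for 'max c^T x s.t. A x <= b, x >= 0' is:
  Dual:  min b^T y  s.t.  A^T y >= c,  y >= 0.

So the dual LP is:
  minimize  7y1 + 9y2 + 48y3
  subject to:
    y1 + 4y3 >= 4
    y2 + 4y3 >= 1
    y1, y2, y3 >= 0

Solving the primal: x* = (7, 5).
  primal value c^T x* = 33.
Solving the dual: y* = (3, 0, 0.25).
  dual value b^T y* = 33.
Strong duality: c^T x* = b^T y*. Confirmed.

33


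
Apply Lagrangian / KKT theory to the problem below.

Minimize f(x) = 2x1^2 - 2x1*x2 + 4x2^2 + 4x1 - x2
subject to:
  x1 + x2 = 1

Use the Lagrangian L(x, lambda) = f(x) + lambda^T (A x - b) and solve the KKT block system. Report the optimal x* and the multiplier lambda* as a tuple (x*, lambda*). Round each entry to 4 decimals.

Form the Lagrangian:
  L(x, lambda) = (1/2) x^T Q x + c^T x + lambda^T (A x - b)
Stationarity (grad_x L = 0): Q x + c + A^T lambda = 0.
Primal feasibility: A x = b.

This gives the KKT block system:
  [ Q   A^T ] [ x     ]   [-c ]
  [ A    0  ] [ lambda ] = [ b ]

Solving the linear system:
  x*      = (0.3125, 0.6875)
  lambda* = (-3.875)
  f(x*)   = 2.2188

x* = (0.3125, 0.6875), lambda* = (-3.875)


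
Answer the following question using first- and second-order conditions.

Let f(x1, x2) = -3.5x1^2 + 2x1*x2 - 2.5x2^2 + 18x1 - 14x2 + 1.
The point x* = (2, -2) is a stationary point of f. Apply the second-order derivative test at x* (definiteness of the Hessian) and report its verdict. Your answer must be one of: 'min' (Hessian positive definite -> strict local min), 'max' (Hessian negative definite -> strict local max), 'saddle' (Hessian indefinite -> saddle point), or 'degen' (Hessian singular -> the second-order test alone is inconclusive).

Compute the Hessian H = grad^2 f:
  H = [[-7, 2], [2, -5]]
Verify stationarity: grad f(x*) = H x* + g = (0, 0).
Eigenvalues of H: -8.2361, -3.7639.
Both eigenvalues < 0, so H is negative definite -> x* is a strict local max.

max


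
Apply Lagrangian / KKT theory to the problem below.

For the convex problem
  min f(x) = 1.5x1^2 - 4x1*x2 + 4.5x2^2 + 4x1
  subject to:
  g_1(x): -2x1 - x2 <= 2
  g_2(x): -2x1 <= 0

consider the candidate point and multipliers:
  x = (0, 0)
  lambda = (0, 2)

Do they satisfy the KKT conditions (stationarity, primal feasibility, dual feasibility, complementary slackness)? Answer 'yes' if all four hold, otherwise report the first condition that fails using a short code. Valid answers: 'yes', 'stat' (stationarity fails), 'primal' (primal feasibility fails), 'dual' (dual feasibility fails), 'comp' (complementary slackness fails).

Gradient of f: grad f(x) = Q x + c = (4, 0)
Constraint values g_i(x) = a_i^T x - b_i:
  g_1((0, 0)) = -2
  g_2((0, 0)) = 0
Stationarity residual: grad f(x) + sum_i lambda_i a_i = (0, 0)
  -> stationarity OK
Primal feasibility (all g_i <= 0): OK
Dual feasibility (all lambda_i >= 0): OK
Complementary slackness (lambda_i * g_i(x) = 0 for all i): OK

Verdict: yes, KKT holds.

yes


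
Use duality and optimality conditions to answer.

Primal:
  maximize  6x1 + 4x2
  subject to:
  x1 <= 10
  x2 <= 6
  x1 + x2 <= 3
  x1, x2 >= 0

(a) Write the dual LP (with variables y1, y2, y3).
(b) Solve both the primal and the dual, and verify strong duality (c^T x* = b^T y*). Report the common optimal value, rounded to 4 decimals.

The standard primal-dual pair for 'max c^T x s.t. A x <= b, x >= 0' is:
  Dual:  min b^T y  s.t.  A^T y >= c,  y >= 0.

So the dual LP is:
  minimize  10y1 + 6y2 + 3y3
  subject to:
    y1 + y3 >= 6
    y2 + y3 >= 4
    y1, y2, y3 >= 0

Solving the primal: x* = (3, 0).
  primal value c^T x* = 18.
Solving the dual: y* = (0, 0, 6).
  dual value b^T y* = 18.
Strong duality: c^T x* = b^T y*. Confirmed.

18


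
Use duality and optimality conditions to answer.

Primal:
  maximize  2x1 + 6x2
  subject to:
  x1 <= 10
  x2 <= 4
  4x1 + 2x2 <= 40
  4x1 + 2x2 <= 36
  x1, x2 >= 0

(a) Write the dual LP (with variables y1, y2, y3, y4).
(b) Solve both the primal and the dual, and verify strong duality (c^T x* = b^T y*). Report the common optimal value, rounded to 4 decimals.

The standard primal-dual pair for 'max c^T x s.t. A x <= b, x >= 0' is:
  Dual:  min b^T y  s.t.  A^T y >= c,  y >= 0.

So the dual LP is:
  minimize  10y1 + 4y2 + 40y3 + 36y4
  subject to:
    y1 + 4y3 + 4y4 >= 2
    y2 + 2y3 + 2y4 >= 6
    y1, y2, y3, y4 >= 0

Solving the primal: x* = (7, 4).
  primal value c^T x* = 38.
Solving the dual: y* = (0, 5, 0, 0.5).
  dual value b^T y* = 38.
Strong duality: c^T x* = b^T y*. Confirmed.

38


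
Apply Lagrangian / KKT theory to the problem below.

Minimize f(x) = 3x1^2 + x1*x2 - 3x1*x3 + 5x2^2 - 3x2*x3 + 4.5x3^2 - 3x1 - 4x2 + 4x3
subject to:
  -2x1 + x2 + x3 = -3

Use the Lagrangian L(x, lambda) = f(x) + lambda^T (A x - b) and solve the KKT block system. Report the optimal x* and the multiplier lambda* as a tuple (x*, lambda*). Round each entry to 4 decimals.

Form the Lagrangian:
  L(x, lambda) = (1/2) x^T Q x + c^T x + lambda^T (A x - b)
Stationarity (grad_x L = 0): Q x + c + A^T lambda = 0.
Primal feasibility: A x = b.

This gives the KKT block system:
  [ Q   A^T ] [ x     ]   [-c ]
  [ A    0  ] [ lambda ] = [ b ]

Solving the linear system:
  x*      = (1.2571, -0.1143, -0.3714)
  lambda* = (2.7714)
  f(x*)   = 1.7571

x* = (1.2571, -0.1143, -0.3714), lambda* = (2.7714)


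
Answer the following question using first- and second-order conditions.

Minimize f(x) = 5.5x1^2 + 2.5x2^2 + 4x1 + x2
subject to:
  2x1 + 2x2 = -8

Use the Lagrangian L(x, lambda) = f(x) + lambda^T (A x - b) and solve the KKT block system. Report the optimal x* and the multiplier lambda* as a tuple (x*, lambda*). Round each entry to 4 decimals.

Form the Lagrangian:
  L(x, lambda) = (1/2) x^T Q x + c^T x + lambda^T (A x - b)
Stationarity (grad_x L = 0): Q x + c + A^T lambda = 0.
Primal feasibility: A x = b.

This gives the KKT block system:
  [ Q   A^T ] [ x     ]   [-c ]
  [ A    0  ] [ lambda ] = [ b ]

Solving the linear system:
  x*      = (-1.4375, -2.5625)
  lambda* = (5.9062)
  f(x*)   = 19.4688

x* = (-1.4375, -2.5625), lambda* = (5.9062)


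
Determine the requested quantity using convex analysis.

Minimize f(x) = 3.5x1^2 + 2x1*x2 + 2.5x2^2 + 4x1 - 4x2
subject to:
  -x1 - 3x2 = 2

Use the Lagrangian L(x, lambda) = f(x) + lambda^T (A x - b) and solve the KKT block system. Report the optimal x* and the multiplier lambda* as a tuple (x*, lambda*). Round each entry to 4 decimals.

Form the Lagrangian:
  L(x, lambda) = (1/2) x^T Q x + c^T x + lambda^T (A x - b)
Stationarity (grad_x L = 0): Q x + c + A^T lambda = 0.
Primal feasibility: A x = b.

This gives the KKT block system:
  [ Q   A^T ] [ x     ]   [-c ]
  [ A    0  ] [ lambda ] = [ b ]

Solving the linear system:
  x*      = (-0.8214, -0.3929)
  lambda* = (-2.5357)
  f(x*)   = 1.6786

x* = (-0.8214, -0.3929), lambda* = (-2.5357)


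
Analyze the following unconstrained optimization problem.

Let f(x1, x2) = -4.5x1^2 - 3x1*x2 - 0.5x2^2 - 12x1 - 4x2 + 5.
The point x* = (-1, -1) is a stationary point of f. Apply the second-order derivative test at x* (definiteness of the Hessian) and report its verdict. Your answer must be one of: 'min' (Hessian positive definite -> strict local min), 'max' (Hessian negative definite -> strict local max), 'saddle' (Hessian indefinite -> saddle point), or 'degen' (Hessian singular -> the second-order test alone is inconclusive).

Compute the Hessian H = grad^2 f:
  H = [[-9, -3], [-3, -1]]
Verify stationarity: grad f(x*) = H x* + g = (0, 0).
Eigenvalues of H: -10, 0.
H has a zero eigenvalue (singular; negative semidefinite but not definite), so H is neither positive definite, negative definite, nor indefinite. The second-order test alone is inconclusive -> degen.
(Indeed, f is constant along the null direction of H through x*, so x* is not a strict local extremum.)

degen


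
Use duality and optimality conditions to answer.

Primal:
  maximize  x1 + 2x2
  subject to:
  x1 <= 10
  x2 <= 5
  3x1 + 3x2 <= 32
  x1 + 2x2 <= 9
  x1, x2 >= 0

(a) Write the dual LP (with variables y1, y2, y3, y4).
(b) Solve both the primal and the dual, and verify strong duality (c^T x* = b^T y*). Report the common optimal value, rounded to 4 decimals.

The standard primal-dual pair for 'max c^T x s.t. A x <= b, x >= 0' is:
  Dual:  min b^T y  s.t.  A^T y >= c,  y >= 0.

So the dual LP is:
  minimize  10y1 + 5y2 + 32y3 + 9y4
  subject to:
    y1 + 3y3 + y4 >= 1
    y2 + 3y3 + 2y4 >= 2
    y1, y2, y3, y4 >= 0

Solving the primal: x* = (9, 0).
  primal value c^T x* = 9.
Solving the dual: y* = (0, 0, 0, 1).
  dual value b^T y* = 9.
Strong duality: c^T x* = b^T y*. Confirmed.

9


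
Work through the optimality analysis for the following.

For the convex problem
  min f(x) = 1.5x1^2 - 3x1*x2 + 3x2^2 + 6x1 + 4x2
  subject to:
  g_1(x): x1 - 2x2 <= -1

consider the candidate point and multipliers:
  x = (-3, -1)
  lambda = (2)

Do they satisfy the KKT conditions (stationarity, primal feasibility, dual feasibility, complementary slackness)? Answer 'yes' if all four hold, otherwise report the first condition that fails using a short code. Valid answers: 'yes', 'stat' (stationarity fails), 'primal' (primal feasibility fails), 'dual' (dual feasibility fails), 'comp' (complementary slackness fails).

Gradient of f: grad f(x) = Q x + c = (0, 7)
Constraint values g_i(x) = a_i^T x - b_i:
  g_1((-3, -1)) = 0
Stationarity residual: grad f(x) + sum_i lambda_i a_i = (2, 3)
  -> stationarity FAILS
Primal feasibility (all g_i <= 0): OK
Dual feasibility (all lambda_i >= 0): OK
Complementary slackness (lambda_i * g_i(x) = 0 for all i): OK

Verdict: the first failing condition is stationarity -> stat.

stat


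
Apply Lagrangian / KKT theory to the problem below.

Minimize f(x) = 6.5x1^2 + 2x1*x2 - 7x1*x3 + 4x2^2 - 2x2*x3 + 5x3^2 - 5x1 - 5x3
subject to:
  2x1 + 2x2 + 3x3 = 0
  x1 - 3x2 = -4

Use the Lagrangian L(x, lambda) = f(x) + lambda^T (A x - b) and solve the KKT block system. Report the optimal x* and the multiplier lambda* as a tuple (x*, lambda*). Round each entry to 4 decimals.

Form the Lagrangian:
  L(x, lambda) = (1/2) x^T Q x + c^T x + lambda^T (A x - b)
Stationarity (grad_x L = 0): Q x + c + A^T lambda = 0.
Primal feasibility: A x = b.

This gives the KKT block system:
  [ Q   A^T ] [ x     ]   [-c ]
  [ A    0  ] [ lambda ] = [ b ]

Solving the linear system:
  x*      = (-0.6191, 1.127, -0.3386)
  lambda* = (2.1021, 4.2197)
  f(x*)   = 10.8336

x* = (-0.6191, 1.127, -0.3386), lambda* = (2.1021, 4.2197)


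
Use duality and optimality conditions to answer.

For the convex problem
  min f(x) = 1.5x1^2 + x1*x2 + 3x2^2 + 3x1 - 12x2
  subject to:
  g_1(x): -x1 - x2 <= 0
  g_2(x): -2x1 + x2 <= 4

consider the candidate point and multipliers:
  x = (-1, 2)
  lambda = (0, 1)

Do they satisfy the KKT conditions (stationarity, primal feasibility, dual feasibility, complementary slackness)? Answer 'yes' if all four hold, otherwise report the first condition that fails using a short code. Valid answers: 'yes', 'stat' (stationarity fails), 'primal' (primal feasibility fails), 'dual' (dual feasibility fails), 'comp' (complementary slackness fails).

Gradient of f: grad f(x) = Q x + c = (2, -1)
Constraint values g_i(x) = a_i^T x - b_i:
  g_1((-1, 2)) = -1
  g_2((-1, 2)) = 0
Stationarity residual: grad f(x) + sum_i lambda_i a_i = (0, 0)
  -> stationarity OK
Primal feasibility (all g_i <= 0): OK
Dual feasibility (all lambda_i >= 0): OK
Complementary slackness (lambda_i * g_i(x) = 0 for all i): OK

Verdict: yes, KKT holds.

yes


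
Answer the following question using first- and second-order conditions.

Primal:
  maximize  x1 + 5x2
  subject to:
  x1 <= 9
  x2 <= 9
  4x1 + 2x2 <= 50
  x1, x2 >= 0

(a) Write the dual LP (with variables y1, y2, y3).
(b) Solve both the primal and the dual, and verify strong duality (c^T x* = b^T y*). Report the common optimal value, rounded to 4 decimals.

The standard primal-dual pair for 'max c^T x s.t. A x <= b, x >= 0' is:
  Dual:  min b^T y  s.t.  A^T y >= c,  y >= 0.

So the dual LP is:
  minimize  9y1 + 9y2 + 50y3
  subject to:
    y1 + 4y3 >= 1
    y2 + 2y3 >= 5
    y1, y2, y3 >= 0

Solving the primal: x* = (8, 9).
  primal value c^T x* = 53.
Solving the dual: y* = (0, 4.5, 0.25).
  dual value b^T y* = 53.
Strong duality: c^T x* = b^T y*. Confirmed.

53


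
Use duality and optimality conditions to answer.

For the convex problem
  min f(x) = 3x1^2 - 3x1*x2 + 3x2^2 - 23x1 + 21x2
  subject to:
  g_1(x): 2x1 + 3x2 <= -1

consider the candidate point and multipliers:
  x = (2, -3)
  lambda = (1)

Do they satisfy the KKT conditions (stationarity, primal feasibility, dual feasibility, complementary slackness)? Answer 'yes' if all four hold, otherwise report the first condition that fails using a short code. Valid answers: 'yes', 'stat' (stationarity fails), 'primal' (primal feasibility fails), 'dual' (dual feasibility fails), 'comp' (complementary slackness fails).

Gradient of f: grad f(x) = Q x + c = (-2, -3)
Constraint values g_i(x) = a_i^T x - b_i:
  g_1((2, -3)) = -4
Stationarity residual: grad f(x) + sum_i lambda_i a_i = (0, 0)
  -> stationarity OK
Primal feasibility (all g_i <= 0): OK
Dual feasibility (all lambda_i >= 0): OK
Complementary slackness (lambda_i * g_i(x) = 0 for all i): FAILS

Verdict: the first failing condition is complementary_slackness -> comp.

comp


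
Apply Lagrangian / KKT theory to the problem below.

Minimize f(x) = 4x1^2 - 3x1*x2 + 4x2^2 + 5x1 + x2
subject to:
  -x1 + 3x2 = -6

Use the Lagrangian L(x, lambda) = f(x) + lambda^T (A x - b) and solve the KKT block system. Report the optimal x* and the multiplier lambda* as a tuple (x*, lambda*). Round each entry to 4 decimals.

Form the Lagrangian:
  L(x, lambda) = (1/2) x^T Q x + c^T x + lambda^T (A x - b)
Stationarity (grad_x L = 0): Q x + c + A^T lambda = 0.
Primal feasibility: A x = b.

This gives the KKT block system:
  [ Q   A^T ] [ x     ]   [-c ]
  [ A    0  ] [ lambda ] = [ b ]

Solving the linear system:
  x*      = (-0.871, -2.2903)
  lambda* = (4.9032)
  f(x*)   = 11.3871

x* = (-0.871, -2.2903), lambda* = (4.9032)


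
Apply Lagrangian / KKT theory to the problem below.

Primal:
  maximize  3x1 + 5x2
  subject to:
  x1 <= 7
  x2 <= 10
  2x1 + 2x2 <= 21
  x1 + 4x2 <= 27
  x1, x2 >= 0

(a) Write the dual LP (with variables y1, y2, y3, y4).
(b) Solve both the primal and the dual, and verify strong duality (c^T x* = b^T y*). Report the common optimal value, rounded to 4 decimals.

The standard primal-dual pair for 'max c^T x s.t. A x <= b, x >= 0' is:
  Dual:  min b^T y  s.t.  A^T y >= c,  y >= 0.

So the dual LP is:
  minimize  7y1 + 10y2 + 21y3 + 27y4
  subject to:
    y1 + 2y3 + y4 >= 3
    y2 + 2y3 + 4y4 >= 5
    y1, y2, y3, y4 >= 0

Solving the primal: x* = (5, 5.5).
  primal value c^T x* = 42.5.
Solving the dual: y* = (0, 0, 1.1667, 0.6667).
  dual value b^T y* = 42.5.
Strong duality: c^T x* = b^T y*. Confirmed.

42.5


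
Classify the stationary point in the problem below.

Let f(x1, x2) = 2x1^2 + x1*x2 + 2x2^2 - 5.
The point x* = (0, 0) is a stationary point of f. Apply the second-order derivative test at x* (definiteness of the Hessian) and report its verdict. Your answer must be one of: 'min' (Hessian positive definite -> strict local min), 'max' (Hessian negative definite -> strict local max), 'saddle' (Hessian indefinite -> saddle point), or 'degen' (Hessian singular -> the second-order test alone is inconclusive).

Compute the Hessian H = grad^2 f:
  H = [[4, 1], [1, 4]]
Verify stationarity: grad f(x*) = H x* + g = (0, 0).
Eigenvalues of H: 3, 5.
Both eigenvalues > 0, so H is positive definite -> x* is a strict local min.

min


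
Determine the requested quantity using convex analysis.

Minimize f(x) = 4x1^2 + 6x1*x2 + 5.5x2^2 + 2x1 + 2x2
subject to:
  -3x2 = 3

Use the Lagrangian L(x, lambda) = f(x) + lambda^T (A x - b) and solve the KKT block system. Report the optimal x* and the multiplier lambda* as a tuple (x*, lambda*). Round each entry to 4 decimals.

Form the Lagrangian:
  L(x, lambda) = (1/2) x^T Q x + c^T x + lambda^T (A x - b)
Stationarity (grad_x L = 0): Q x + c + A^T lambda = 0.
Primal feasibility: A x = b.

This gives the KKT block system:
  [ Q   A^T ] [ x     ]   [-c ]
  [ A    0  ] [ lambda ] = [ b ]

Solving the linear system:
  x*      = (0.5, -1)
  lambda* = (-2)
  f(x*)   = 2.5

x* = (0.5, -1), lambda* = (-2)


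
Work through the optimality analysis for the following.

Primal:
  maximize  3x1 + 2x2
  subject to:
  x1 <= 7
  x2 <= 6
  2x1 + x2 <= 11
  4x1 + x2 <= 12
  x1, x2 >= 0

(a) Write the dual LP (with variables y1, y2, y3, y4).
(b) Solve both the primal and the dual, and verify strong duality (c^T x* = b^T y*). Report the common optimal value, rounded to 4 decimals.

The standard primal-dual pair for 'max c^T x s.t. A x <= b, x >= 0' is:
  Dual:  min b^T y  s.t.  A^T y >= c,  y >= 0.

So the dual LP is:
  minimize  7y1 + 6y2 + 11y3 + 12y4
  subject to:
    y1 + 2y3 + 4y4 >= 3
    y2 + y3 + y4 >= 2
    y1, y2, y3, y4 >= 0

Solving the primal: x* = (1.5, 6).
  primal value c^T x* = 16.5.
Solving the dual: y* = (0, 1.25, 0, 0.75).
  dual value b^T y* = 16.5.
Strong duality: c^T x* = b^T y*. Confirmed.

16.5


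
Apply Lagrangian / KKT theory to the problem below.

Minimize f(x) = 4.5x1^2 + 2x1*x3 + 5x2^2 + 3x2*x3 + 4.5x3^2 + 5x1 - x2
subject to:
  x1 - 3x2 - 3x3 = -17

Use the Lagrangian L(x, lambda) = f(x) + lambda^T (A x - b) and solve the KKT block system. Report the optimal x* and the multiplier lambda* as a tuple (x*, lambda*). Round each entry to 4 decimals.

Form the Lagrangian:
  L(x, lambda) = (1/2) x^T Q x + c^T x + lambda^T (A x - b)
Stationarity (grad_x L = 0): Q x + c + A^T lambda = 0.
Primal feasibility: A x = b.

This gives the KKT block system:
  [ Q   A^T ] [ x     ]   [-c ]
  [ A    0  ] [ lambda ] = [ b ]

Solving the linear system:
  x*      = (-2.2335, 2.0051, 2.9171)
  lambda* = (9.2673)
  f(x*)   = 72.1861

x* = (-2.2335, 2.0051, 2.9171), lambda* = (9.2673)


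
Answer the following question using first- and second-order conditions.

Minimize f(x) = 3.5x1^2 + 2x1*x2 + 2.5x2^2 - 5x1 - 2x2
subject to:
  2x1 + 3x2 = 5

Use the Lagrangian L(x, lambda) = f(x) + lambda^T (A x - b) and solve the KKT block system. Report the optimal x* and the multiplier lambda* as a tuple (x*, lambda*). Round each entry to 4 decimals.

Form the Lagrangian:
  L(x, lambda) = (1/2) x^T Q x + c^T x + lambda^T (A x - b)
Stationarity (grad_x L = 0): Q x + c + A^T lambda = 0.
Primal feasibility: A x = b.

This gives the KKT block system:
  [ Q   A^T ] [ x     ]   [-c ]
  [ A    0  ] [ lambda ] = [ b ]

Solving the linear system:
  x*      = (0.8983, 1.0678)
  lambda* = (-1.7119)
  f(x*)   = 0.9661

x* = (0.8983, 1.0678), lambda* = (-1.7119)


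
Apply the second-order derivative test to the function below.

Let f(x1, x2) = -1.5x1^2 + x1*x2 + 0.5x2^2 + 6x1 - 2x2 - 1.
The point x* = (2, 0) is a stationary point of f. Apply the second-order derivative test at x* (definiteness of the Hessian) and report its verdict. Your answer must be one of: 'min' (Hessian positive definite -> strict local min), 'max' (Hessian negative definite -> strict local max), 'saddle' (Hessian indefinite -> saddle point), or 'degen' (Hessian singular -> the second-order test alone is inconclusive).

Compute the Hessian H = grad^2 f:
  H = [[-3, 1], [1, 1]]
Verify stationarity: grad f(x*) = H x* + g = (0, 0).
Eigenvalues of H: -3.2361, 1.2361.
Eigenvalues have mixed signs, so H is indefinite -> x* is a saddle point.

saddle


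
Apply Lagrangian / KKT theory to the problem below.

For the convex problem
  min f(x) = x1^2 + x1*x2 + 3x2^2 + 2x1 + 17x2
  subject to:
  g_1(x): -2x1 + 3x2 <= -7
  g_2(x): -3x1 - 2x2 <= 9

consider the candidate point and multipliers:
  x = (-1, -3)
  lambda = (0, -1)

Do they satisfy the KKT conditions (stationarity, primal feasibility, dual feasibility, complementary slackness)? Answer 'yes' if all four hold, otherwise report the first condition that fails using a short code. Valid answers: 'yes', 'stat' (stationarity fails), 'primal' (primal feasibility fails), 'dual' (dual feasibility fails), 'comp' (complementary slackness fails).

Gradient of f: grad f(x) = Q x + c = (-3, -2)
Constraint values g_i(x) = a_i^T x - b_i:
  g_1((-1, -3)) = 0
  g_2((-1, -3)) = 0
Stationarity residual: grad f(x) + sum_i lambda_i a_i = (0, 0)
  -> stationarity OK
Primal feasibility (all g_i <= 0): OK
Dual feasibility (all lambda_i >= 0): FAILS
Complementary slackness (lambda_i * g_i(x) = 0 for all i): OK

Verdict: the first failing condition is dual_feasibility -> dual.

dual
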